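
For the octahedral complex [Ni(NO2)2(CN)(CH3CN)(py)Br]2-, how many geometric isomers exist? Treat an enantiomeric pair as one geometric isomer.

An octahedron has six vertices in three trans pairs; every non-trans pair is cis.
Systematic enumeration (placing each ligand type in turn and discarding arrangements equivalent by rotation or reflection) gives 9 geometric isomers.

9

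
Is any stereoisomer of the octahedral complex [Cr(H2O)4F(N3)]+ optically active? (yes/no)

no

The six octahedral sites form three mutually perpendicular trans pairs.
There are 2 geometric isomers: F and N3 mutually cis; F and N3 mutually trans.
Each arrangement has an internal mirror plane or centre of symmetry, so none is chiral.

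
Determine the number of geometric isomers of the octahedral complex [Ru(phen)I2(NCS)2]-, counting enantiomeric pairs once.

3

An octahedron has six vertices in three trans pairs; every non-trans pair is cis.
Each phen is bidentate and must span two cis positions.
The distinct arrangements are (3 in all): I trans, NCS cis; I cis, NCS cis (chiral); I cis, NCS trans.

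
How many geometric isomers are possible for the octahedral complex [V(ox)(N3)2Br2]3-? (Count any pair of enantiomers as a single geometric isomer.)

3

An octahedron has six vertices in three trans pairs; every non-trans pair is cis.
Each ox is bidentate and must span two cis positions.
Systematic placement gives 3 geometric isomers: N3 cis, Br trans; N3 cis, Br cis (chiral); N3 trans, Br cis.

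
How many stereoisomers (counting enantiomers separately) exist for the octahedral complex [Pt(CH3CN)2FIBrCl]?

15

In an octahedral complex each vertex has one trans partner and four cis neighbours.
Placing the ligands in turn and identifying arrangements related by rotation or reflection leaves 9 distinct geometric isomers.
Of these, 6 lack any improper symmetry element and so occur as enantiomeric pairs, giving 9 + 6 = 15 stereoisomers in total.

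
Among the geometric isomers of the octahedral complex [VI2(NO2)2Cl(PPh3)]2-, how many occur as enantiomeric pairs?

2

Working through the distinct placements yields 6 geometric isomers: I cis, NO2 cis (3 arrangements, 2 chiral); I cis, NO2 trans; I trans, NO2 cis; I trans, NO2 trans.
Of these, 2 lack any improper symmetry element and so occur as enantiomeric pairs, giving 6 + 2 = 8 stereoisomers in total.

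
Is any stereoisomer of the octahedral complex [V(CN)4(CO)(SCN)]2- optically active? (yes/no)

In an octahedral complex each vertex has one trans partner and four cis neighbours.
There are 2 geometric isomers: CO and SCN mutually trans; CO and SCN mutually cis.
Each arrangement has an internal mirror plane or centre of symmetry, so none is chiral.

no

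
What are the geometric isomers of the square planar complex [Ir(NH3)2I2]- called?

cis and trans

A square has two trans pairs of vertices; adjacent vertices are cis.
Systematic placement gives 2 geometric isomers: NH3 cis; NH3 trans.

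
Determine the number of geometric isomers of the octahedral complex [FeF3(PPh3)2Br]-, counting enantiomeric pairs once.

The six octahedral sites form three mutually perpendicular trans pairs.
Working through the distinct placements yields 3 geometric isomers: F mer, PPh3 trans; F fac, PPh3 cis; F mer, PPh3 cis.

3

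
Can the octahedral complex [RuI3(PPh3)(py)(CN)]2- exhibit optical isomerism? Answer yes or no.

The six octahedral sites form three mutually perpendicular trans pairs.
Working through the distinct placements yields 4 geometric isomers: I mer (3 arrangements); I fac (chiral).
One of these lacks any improper symmetry element and so occurs as an enantiomeric pair, giving 4 + 1 = 5 stereoisomers in total.

yes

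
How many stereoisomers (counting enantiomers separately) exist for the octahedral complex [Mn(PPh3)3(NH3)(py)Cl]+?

5

The six octahedral sites form three mutually perpendicular trans pairs.
There are 4 geometric isomers: PPh3 mer (3 arrangements); PPh3 fac (chiral).
One of these lacks any improper symmetry element and so occurs as an enantiomeric pair, giving 4 + 1 = 5 stereoisomers in total.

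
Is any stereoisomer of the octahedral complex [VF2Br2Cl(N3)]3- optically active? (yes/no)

In an octahedral complex each vertex has one trans partner and four cis neighbours.
There are 6 geometric isomers: F cis, Br trans; F trans, Br trans; F cis, Br cis (3 arrangements, 2 chiral); F trans, Br cis.
Of these, 2 lack any improper symmetry element and so occur as enantiomeric pairs, giving 6 + 2 = 8 stereoisomers in total.

yes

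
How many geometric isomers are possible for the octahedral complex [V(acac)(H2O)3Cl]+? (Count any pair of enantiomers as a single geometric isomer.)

2

Each acac is bidentate and must span two cis positions.
Systematic placement gives 2 geometric isomers: H2O fac; H2O mer.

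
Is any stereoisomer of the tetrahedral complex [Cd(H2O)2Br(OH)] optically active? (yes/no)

no

All four vertices of a tetrahedron are equivalent and mutually adjacent, so cis/trans isomerism cannot arise.
Only one geometric arrangement is possible.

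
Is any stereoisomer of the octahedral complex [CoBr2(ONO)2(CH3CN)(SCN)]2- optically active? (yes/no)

yes

The six octahedral sites form three mutually perpendicular trans pairs.
Systematic placement gives 6 geometric isomers: Br trans, ONO cis; Br trans, ONO trans; Br cis, ONO cis (3 arrangements, 2 chiral); Br cis, ONO trans.
Of these, 2 lack any improper symmetry element and so occur as enantiomeric pairs, giving 6 + 2 = 8 stereoisomers in total.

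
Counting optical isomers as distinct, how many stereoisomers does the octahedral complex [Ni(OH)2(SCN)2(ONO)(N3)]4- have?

8

The six octahedral sites form three mutually perpendicular trans pairs.
There are 6 geometric isomers: OH cis, SCN trans; OH cis, SCN cis (3 arrangements, 2 chiral); OH trans, SCN trans; OH trans, SCN cis.
Of these, 2 lack any improper symmetry element and so occur as enantiomeric pairs, giving 6 + 2 = 8 stereoisomers in total.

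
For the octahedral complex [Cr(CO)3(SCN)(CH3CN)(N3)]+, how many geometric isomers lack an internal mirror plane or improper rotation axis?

The six octahedral sites form three mutually perpendicular trans pairs.
Working through the distinct placements yields 4 geometric isomers: CO mer (3 arrangements); CO fac (chiral).
One of these lacks any improper symmetry element and so occurs as an enantiomeric pair, giving 4 + 1 = 5 stereoisomers in total.

1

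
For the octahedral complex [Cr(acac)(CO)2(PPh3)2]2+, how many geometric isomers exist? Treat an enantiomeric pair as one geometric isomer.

Each acac is bidentate and must span two cis positions.
Working through the distinct placements yields 3 geometric isomers: CO trans, PPh3 cis; CO cis, PPh3 cis (chiral); CO cis, PPh3 trans.

3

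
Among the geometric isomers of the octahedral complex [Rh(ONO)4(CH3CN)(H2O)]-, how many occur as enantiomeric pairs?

0

In an octahedral complex each vertex has one trans partner and four cis neighbours.
The distinct arrangements are (2 in all): CH3CN and H2O mutually trans; CH3CN and H2O mutually cis.
Each arrangement has an internal mirror plane or centre of symmetry, so none is chiral.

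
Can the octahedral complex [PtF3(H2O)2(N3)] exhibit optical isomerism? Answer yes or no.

In an octahedral complex each vertex has one trans partner and four cis neighbours.
Systematic placement gives 3 geometric isomers: F mer, H2O cis; F mer, H2O trans; F fac, H2O cis.
Each arrangement has an internal mirror plane or centre of symmetry, so none is chiral.

no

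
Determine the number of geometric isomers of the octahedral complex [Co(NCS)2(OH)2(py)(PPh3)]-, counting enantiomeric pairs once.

The six octahedral sites form three mutually perpendicular trans pairs.
The distinct arrangements are (6 in all): NCS trans, OH trans; NCS trans, OH cis; NCS cis, OH cis (3 arrangements, 2 chiral); NCS cis, OH trans.

6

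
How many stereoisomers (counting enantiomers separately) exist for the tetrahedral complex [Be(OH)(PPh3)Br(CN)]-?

In a tetrahedral complex all four positions are equivalent and every pair of ligands is adjacent — there is no cis/trans distinction.
Only one geometric arrangement is possible; it has no improper symmetry element, so it exists as a pair of enantiomers (2 stereoisomers).

2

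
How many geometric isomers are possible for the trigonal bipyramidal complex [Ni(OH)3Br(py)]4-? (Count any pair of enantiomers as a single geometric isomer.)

4

A trigonal bipyramid has two axial and three equatorial sites, which are chemically inequivalent.
Systematic placement gives 4 geometric isomers: Br axial, py equatorial; Br axial, py axial; Br equatorial, py equatorial; Br equatorial, py axial.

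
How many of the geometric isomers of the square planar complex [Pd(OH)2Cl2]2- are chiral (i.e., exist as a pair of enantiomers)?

0

A square has two trans pairs of vertices; adjacent vertices are cis.
There are 2 geometric isomers: OH cis; OH trans.
Each arrangement has an internal mirror plane or centre of symmetry, so none is chiral.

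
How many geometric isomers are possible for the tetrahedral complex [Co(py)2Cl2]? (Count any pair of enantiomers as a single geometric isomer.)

1

In a tetrahedral complex all four positions are equivalent and every pair of ligands is adjacent — there is no cis/trans distinction.
Only one geometric arrangement is possible.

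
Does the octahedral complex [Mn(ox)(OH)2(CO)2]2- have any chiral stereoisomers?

yes

An octahedron has six vertices in three trans pairs; every non-trans pair is cis.
Each ox is bidentate and must span two cis positions.
Systematic placement gives 3 geometric isomers: OH cis, CO trans; OH cis, CO cis (chiral); OH trans, CO cis.
One of these lacks any improper symmetry element and so occurs as an enantiomeric pair, giving 3 + 1 = 4 stereoisomers in total.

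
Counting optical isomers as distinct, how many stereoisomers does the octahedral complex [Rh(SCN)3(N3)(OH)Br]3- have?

5

There are 4 geometric isomers: SCN mer (3 arrangements); SCN fac (chiral).
One of these lacks any improper symmetry element and so occurs as an enantiomeric pair, giving 4 + 1 = 5 stereoisomers in total.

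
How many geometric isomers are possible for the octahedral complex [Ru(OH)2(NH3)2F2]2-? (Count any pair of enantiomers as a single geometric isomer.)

5

The distinct arrangements are (5 in all): OH trans, NH3 trans, F trans; OH cis, NH3 cis, F trans; OH trans, NH3 cis, F cis; OH cis, NH3 cis, F cis (chiral); OH cis, NH3 trans, F cis.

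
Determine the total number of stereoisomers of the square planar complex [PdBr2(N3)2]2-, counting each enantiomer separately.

The distinct arrangements are (2 in all): Br cis; Br trans.
Each arrangement has an internal mirror plane or centre of symmetry, so none is chiral.

2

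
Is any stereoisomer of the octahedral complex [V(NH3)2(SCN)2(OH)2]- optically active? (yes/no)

yes

In an octahedral complex each vertex has one trans partner and four cis neighbours.
The distinct arrangements are (5 in all): NH3 trans, SCN trans, OH trans; NH3 trans, SCN cis, OH cis; NH3 cis, SCN trans, OH cis; NH3 cis, SCN cis, OH cis (chiral); NH3 cis, SCN cis, OH trans.
One of these lacks any improper symmetry element and so occurs as an enantiomeric pair, giving 5 + 1 = 6 stereoisomers in total.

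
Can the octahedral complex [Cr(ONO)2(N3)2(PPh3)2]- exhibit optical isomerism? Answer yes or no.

In an octahedral complex each vertex has one trans partner and four cis neighbours.
Systematic placement gives 5 geometric isomers: ONO trans, N3 trans, PPh3 trans; ONO cis, N3 trans, PPh3 cis; ONO cis, N3 cis, PPh3 trans; ONO cis, N3 cis, PPh3 cis (chiral); ONO trans, N3 cis, PPh3 cis.
One of these lacks any improper symmetry element and so occurs as an enantiomeric pair, giving 5 + 1 = 6 stereoisomers in total.

yes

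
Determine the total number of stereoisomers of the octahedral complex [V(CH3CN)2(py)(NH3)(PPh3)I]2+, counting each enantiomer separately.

An octahedron has six vertices in three trans pairs; every non-trans pair is cis.
Placing the ligands in turn and identifying arrangements related by rotation or reflection leaves 9 distinct geometric isomers.
Of these, 6 lack any improper symmetry element and so occur as enantiomeric pairs, giving 9 + 6 = 15 stereoisomers in total.

15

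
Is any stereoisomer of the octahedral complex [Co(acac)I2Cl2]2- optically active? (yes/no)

The six octahedral sites form three mutually perpendicular trans pairs.
Each acac is bidentate and must span two cis positions.
Working through the distinct placements yields 3 geometric isomers: I cis, Cl trans; I cis, Cl cis (chiral); I trans, Cl cis.
One of these lacks any improper symmetry element and so occurs as an enantiomeric pair, giving 3 + 1 = 4 stereoisomers in total.

yes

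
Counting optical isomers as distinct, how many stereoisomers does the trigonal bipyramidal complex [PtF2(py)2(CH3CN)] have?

A trigonal bipyramid has two axial and three equatorial sites, which are chemically inequivalent.
Exhaustive case analysis gives 5 geometric isomers.
One of these lacks any improper symmetry element and so occurs as an enantiomeric pair, giving 5 + 1 = 6 stereoisomers in total.

6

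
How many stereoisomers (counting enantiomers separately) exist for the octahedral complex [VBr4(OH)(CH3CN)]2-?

2

An octahedron has six vertices in three trans pairs; every non-trans pair is cis.
The distinct arrangements are (2 in all): OH and CH3CN mutually trans; OH and CH3CN mutually cis.
Each arrangement has an internal mirror plane or centre of symmetry, so none is chiral.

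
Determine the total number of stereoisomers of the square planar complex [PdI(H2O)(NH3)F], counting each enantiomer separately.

In a square planar complex each vertex has one trans partner and two cis neighbours.
The distinct arrangements are (3 in all): (F/I trans, H2O/NH3 trans); (F/NH3 trans, H2O/I trans); (F/H2O trans, I/NH3 trans).
Each arrangement has an internal mirror plane or centre of symmetry, so none is chiral.

3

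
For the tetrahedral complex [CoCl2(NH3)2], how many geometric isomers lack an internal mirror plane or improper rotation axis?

0

All four vertices of a tetrahedron are equivalent and mutually adjacent, so cis/trans isomerism cannot arise.
Only one geometric arrangement is possible.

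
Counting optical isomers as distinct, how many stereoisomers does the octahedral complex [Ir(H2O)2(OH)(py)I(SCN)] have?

An octahedron has six vertices in three trans pairs; every non-trans pair is cis.
Exhaustive case analysis gives 9 geometric isomers.
Of these, 6 lack any improper symmetry element and so occur as enantiomeric pairs, giving 9 + 6 = 15 stereoisomers in total.

15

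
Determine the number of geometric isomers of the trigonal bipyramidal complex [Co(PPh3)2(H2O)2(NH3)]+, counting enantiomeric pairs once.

5

Exhaustive case analysis gives 5 geometric isomers.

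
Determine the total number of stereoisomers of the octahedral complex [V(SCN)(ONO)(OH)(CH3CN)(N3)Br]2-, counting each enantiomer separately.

30

In an octahedral complex each vertex has one trans partner and four cis neighbours.
Systematic enumeration (placing each ligand type in turn and discarding arrangements equivalent by rotation or reflection) gives 15 geometric isomers.
Of these, 15 lack any improper symmetry element and so occur as enantiomeric pairs, giving 15 + 15 = 30 stereoisomers in total.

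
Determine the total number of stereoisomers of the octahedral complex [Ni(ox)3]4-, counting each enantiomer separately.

2

In an octahedral complex each vertex has one trans partner and four cis neighbours.
Each ox is bidentate and must span two cis positions.
Only one geometric arrangement is possible; it has no improper symmetry element, so it exists as a pair of enantiomers (2 stereoisomers).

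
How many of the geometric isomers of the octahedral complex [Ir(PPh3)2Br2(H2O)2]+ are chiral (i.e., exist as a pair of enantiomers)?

Systematic placement gives 5 geometric isomers: PPh3 trans, Br trans, H2O trans; PPh3 cis, Br trans, H2O cis; PPh3 trans, Br cis, H2O cis; PPh3 cis, Br cis, H2O cis (chiral); PPh3 cis, Br cis, H2O trans.
One of these lacks any improper symmetry element and so occurs as an enantiomeric pair, giving 5 + 1 = 6 stereoisomers in total.

1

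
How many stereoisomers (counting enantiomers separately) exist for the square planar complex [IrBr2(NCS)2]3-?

2

A square has two trans pairs of vertices; adjacent vertices are cis.
The distinct arrangements are (2 in all): Br cis; Br trans.
Each arrangement has an internal mirror plane or centre of symmetry, so none is chiral.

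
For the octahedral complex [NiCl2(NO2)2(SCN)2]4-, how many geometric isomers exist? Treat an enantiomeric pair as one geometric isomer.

5

There are 5 geometric isomers: Cl trans, NO2 trans, SCN trans; Cl trans, NO2 cis, SCN cis; Cl cis, NO2 cis, SCN trans; Cl cis, NO2 cis, SCN cis (chiral); Cl cis, NO2 trans, SCN cis.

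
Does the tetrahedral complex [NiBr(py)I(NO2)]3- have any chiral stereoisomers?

In a tetrahedral complex all four positions are equivalent and every pair of ligands is adjacent — there is no cis/trans distinction.
Only one geometric arrangement is possible; it has no improper symmetry element, so it exists as a pair of enantiomers (2 stereoisomers).

yes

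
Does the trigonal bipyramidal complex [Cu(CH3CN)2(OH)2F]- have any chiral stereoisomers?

A trigonal bipyramid has two axial and three equatorial sites, which are chemically inequivalent.
Exhaustive case analysis gives 5 geometric isomers.
One of these lacks any improper symmetry element and so occurs as an enantiomeric pair, giving 5 + 1 = 6 stereoisomers in total.

yes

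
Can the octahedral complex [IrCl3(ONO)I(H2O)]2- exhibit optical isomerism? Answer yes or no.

yes

The six octahedral sites form three mutually perpendicular trans pairs.
Working through the distinct placements yields 4 geometric isomers: Cl mer (3 arrangements); Cl fac (chiral).
One of these lacks any improper symmetry element and so occurs as an enantiomeric pair, giving 4 + 1 = 5 stereoisomers in total.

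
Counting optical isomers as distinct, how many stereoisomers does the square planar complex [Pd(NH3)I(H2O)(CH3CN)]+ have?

3

A square has two trans pairs of vertices; adjacent vertices are cis.
The distinct arrangements are (3 in all): (CH3CN/I trans, H2O/NH3 trans); (CH3CN/NH3 trans, H2O/I trans); (CH3CN/H2O trans, I/NH3 trans).
Each arrangement has an internal mirror plane or centre of symmetry, so none is chiral.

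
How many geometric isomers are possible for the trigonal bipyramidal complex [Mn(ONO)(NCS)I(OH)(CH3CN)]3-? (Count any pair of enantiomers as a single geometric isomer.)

A trigonal bipyramid has two axial and three equatorial sites, which are chemically inequivalent.
Systematic enumeration (placing each ligand type in turn and discarding arrangements equivalent by rotation or reflection) gives 10 geometric isomers.

10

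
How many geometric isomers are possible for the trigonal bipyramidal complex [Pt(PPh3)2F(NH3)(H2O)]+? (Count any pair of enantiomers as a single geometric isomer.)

A trigonal bipyramid has two axial and three equatorial sites, which are chemically inequivalent.
Systematic enumeration (placing each ligand type in turn and discarding arrangements equivalent by rotation or reflection) gives 7 geometric isomers.

7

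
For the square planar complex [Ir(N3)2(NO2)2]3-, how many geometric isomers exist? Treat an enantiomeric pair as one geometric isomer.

In a square planar complex each vertex has one trans partner and two cis neighbours.
Working through the distinct placements yields 2 geometric isomers: N3 cis; N3 trans.

2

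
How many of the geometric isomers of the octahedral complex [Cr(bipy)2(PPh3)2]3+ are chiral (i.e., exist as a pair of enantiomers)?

1

In an octahedral complex each vertex has one trans partner and four cis neighbours.
Each bipy is bidentate and must span two cis positions.
Working through the distinct placements yields 2 geometric isomers: PPh3 trans; PPh3 cis (chiral).
One of these lacks any improper symmetry element and so occurs as an enantiomeric pair, giving 2 + 1 = 3 stereoisomers in total.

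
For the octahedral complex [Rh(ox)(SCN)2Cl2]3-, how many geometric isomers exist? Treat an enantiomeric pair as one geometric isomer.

Each ox is bidentate and must span two cis positions.
The distinct arrangements are (3 in all): SCN cis, Cl trans; SCN cis, Cl cis (chiral); SCN trans, Cl cis.

3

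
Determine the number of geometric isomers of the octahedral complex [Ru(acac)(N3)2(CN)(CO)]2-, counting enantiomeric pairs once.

4

An octahedron has six vertices in three trans pairs; every non-trans pair is cis.
Each acac is bidentate and must span two cis positions.
There are 4 geometric isomers: N3 cis (3 arrangements, 2 chiral); N3 trans.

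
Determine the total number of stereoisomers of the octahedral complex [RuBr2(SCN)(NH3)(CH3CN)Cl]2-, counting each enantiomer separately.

Placing the ligands in turn and identifying arrangements related by rotation or reflection leaves 9 distinct geometric isomers.
Of these, 6 lack any improper symmetry element and so occur as enantiomeric pairs, giving 9 + 6 = 15 stereoisomers in total.

15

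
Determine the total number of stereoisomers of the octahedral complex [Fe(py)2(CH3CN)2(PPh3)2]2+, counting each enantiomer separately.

The six octahedral sites form three mutually perpendicular trans pairs.
The distinct arrangements are (5 in all): py trans, CH3CN trans, PPh3 trans; py cis, CH3CN trans, PPh3 cis; py trans, CH3CN cis, PPh3 cis; py cis, CH3CN cis, PPh3 cis (chiral); py cis, CH3CN cis, PPh3 trans.
One of these lacks any improper symmetry element and so occurs as an enantiomeric pair, giving 5 + 1 = 6 stereoisomers in total.

6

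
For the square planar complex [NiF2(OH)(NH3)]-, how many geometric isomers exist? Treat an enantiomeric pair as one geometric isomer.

In a square planar complex each vertex has one trans partner and two cis neighbours.
Working through the distinct placements yields 2 geometric isomers: F cis; F trans.

2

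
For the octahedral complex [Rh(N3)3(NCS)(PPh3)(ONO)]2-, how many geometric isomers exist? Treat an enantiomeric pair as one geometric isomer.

4

There are 4 geometric isomers: N3 mer (3 arrangements); N3 fac (chiral).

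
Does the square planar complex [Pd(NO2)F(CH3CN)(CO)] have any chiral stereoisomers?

A square has two trans pairs of vertices; adjacent vertices are cis.
The distinct arrangements are (3 in all): (CH3CN/F trans, CO/NO2 trans); (CH3CN/NO2 trans, CO/F trans); (CH3CN/CO trans, F/NO2 trans).
Each arrangement has an internal mirror plane or centre of symmetry, so none is chiral.

no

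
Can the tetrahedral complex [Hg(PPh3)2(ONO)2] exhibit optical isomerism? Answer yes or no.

All four vertices of a tetrahedron are equivalent and mutually adjacent, so cis/trans isomerism cannot arise.
Only one geometric arrangement is possible.

no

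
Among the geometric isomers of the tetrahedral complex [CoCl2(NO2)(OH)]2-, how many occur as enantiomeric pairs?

0

In a tetrahedral complex all four positions are equivalent and every pair of ligands is adjacent — there is no cis/trans distinction.
Only one geometric arrangement is possible.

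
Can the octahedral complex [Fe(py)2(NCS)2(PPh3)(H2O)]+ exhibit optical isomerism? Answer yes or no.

In an octahedral complex each vertex has one trans partner and four cis neighbours.
Systematic placement gives 6 geometric isomers: py trans, NCS cis; py cis, NCS cis (3 arrangements, 2 chiral); py trans, NCS trans; py cis, NCS trans.
Of these, 2 lack any improper symmetry element and so occur as enantiomeric pairs, giving 6 + 2 = 8 stereoisomers in total.

yes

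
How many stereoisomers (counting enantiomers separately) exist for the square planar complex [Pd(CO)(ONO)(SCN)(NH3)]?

3

A square has two trans pairs of vertices; adjacent vertices are cis.
There are 3 geometric isomers: (CO/ONO trans, NH3/SCN trans); (CO/SCN trans, NH3/ONO trans); (CO/NH3 trans, ONO/SCN trans).
Each arrangement has an internal mirror plane or centre of symmetry, so none is chiral.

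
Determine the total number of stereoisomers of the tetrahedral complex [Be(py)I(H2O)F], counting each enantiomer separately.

2

In a tetrahedral complex all four positions are equivalent and every pair of ligands is adjacent — there is no cis/trans distinction.
Only one geometric arrangement is possible; it has no improper symmetry element, so it exists as a pair of enantiomers (2 stereoisomers).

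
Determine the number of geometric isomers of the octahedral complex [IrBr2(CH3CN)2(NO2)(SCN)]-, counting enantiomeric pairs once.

6

In an octahedral complex each vertex has one trans partner and four cis neighbours.
Systematic placement gives 6 geometric isomers: Br trans, CH3CN trans; Br trans, CH3CN cis; Br cis, CH3CN cis (3 arrangements, 2 chiral); Br cis, CH3CN trans.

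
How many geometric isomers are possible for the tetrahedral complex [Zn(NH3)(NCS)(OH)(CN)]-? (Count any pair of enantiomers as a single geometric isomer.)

1

All four vertices of a tetrahedron are equivalent and mutually adjacent, so cis/trans isomerism cannot arise.
Only one geometric arrangement is possible; it has no improper symmetry element, so it exists as a pair of enantiomers (2 stereoisomers).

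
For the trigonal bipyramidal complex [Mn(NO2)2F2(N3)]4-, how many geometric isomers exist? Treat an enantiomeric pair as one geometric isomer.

5

Placing the ligands in turn and identifying arrangements related by rotation or reflection leaves 5 distinct geometric isomers.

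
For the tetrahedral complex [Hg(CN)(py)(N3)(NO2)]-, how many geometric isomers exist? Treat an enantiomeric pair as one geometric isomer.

1

All four vertices of a tetrahedron are equivalent and mutually adjacent, so cis/trans isomerism cannot arise.
Only one geometric arrangement is possible; it has no improper symmetry element, so it exists as a pair of enantiomers (2 stereoisomers).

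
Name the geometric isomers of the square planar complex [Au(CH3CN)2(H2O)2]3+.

Systematic placement gives 2 geometric isomers: CH3CN cis; CH3CN trans.

cis and trans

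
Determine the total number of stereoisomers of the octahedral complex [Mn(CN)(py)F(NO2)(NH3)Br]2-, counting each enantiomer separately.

30

In an octahedral complex each vertex has one trans partner and four cis neighbours.
Systematic enumeration (placing each ligand type in turn and discarding arrangements equivalent by rotation or reflection) gives 15 geometric isomers.
Of these, 15 lack any improper symmetry element and so occur as enantiomeric pairs, giving 15 + 15 = 30 stereoisomers in total.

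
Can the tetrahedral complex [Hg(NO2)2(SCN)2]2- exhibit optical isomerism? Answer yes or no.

no

All four vertices of a tetrahedron are equivalent and mutually adjacent, so cis/trans isomerism cannot arise.
Only one geometric arrangement is possible.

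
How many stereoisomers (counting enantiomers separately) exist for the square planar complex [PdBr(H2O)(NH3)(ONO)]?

In a square planar complex each vertex has one trans partner and two cis neighbours.
The distinct arrangements are (3 in all): (Br/NH3 trans, H2O/ONO trans); (Br/ONO trans, H2O/NH3 trans); (Br/H2O trans, NH3/ONO trans).
Each arrangement has an internal mirror plane or centre of symmetry, so none is chiral.

3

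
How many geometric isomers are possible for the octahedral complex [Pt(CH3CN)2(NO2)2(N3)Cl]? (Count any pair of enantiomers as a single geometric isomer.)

In an octahedral complex each vertex has one trans partner and four cis neighbours.
There are 6 geometric isomers: CH3CN trans, NO2 trans; CH3CN trans, NO2 cis; CH3CN cis, NO2 trans; CH3CN cis, NO2 cis (3 arrangements, 2 chiral).

6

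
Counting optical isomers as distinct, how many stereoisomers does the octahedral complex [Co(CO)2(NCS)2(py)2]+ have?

The six octahedral sites form three mutually perpendicular trans pairs.
Systematic placement gives 5 geometric isomers: CO trans, NCS trans, py trans; CO trans, NCS cis, py cis; CO cis, NCS cis, py trans; CO cis, NCS cis, py cis (chiral); CO cis, NCS trans, py cis.
One of these lacks any improper symmetry element and so occurs as an enantiomeric pair, giving 5 + 1 = 6 stereoisomers in total.

6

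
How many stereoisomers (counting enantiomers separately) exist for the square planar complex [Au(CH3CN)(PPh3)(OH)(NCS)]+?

In a square planar complex each vertex has one trans partner and two cis neighbours.
Working through the distinct placements yields 3 geometric isomers: (CH3CN/OH trans, NCS/PPh3 trans); (CH3CN/PPh3 trans, NCS/OH trans); (CH3CN/NCS trans, OH/PPh3 trans).
Each arrangement has an internal mirror plane or centre of symmetry, so none is chiral.

3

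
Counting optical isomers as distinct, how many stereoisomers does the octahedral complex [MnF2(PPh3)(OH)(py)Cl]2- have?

An octahedron has six vertices in three trans pairs; every non-trans pair is cis.
Placing the ligands in turn and identifying arrangements related by rotation or reflection leaves 9 distinct geometric isomers.
Of these, 6 lack any improper symmetry element and so occur as enantiomeric pairs, giving 9 + 6 = 15 stereoisomers in total.

15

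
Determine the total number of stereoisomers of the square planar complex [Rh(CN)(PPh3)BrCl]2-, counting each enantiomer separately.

3

In a square planar complex each vertex has one trans partner and two cis neighbours.
There are 3 geometric isomers: (Br/Cl trans, CN/PPh3 trans); (Br/PPh3 trans, CN/Cl trans); (Br/CN trans, Cl/PPh3 trans).
Each arrangement has an internal mirror plane or centre of symmetry, so none is chiral.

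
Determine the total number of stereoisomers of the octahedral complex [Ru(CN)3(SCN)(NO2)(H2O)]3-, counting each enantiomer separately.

An octahedron has six vertices in three trans pairs; every non-trans pair is cis.
There are 4 geometric isomers: CN mer (3 arrangements); CN fac (chiral).
One of these lacks any improper symmetry element and so occurs as an enantiomeric pair, giving 4 + 1 = 5 stereoisomers in total.

5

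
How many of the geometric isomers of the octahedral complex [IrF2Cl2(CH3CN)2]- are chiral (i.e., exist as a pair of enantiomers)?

In an octahedral complex each vertex has one trans partner and four cis neighbours.
Systematic placement gives 5 geometric isomers: F trans, Cl trans, CH3CN trans; F cis, Cl cis, CH3CN trans; F trans, Cl cis, CH3CN cis; F cis, Cl cis, CH3CN cis (chiral); F cis, Cl trans, CH3CN cis.
One of these lacks any improper symmetry element and so occurs as an enantiomeric pair, giving 5 + 1 = 6 stereoisomers in total.

1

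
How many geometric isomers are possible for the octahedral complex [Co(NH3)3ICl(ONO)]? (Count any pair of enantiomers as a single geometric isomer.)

4

An octahedron has six vertices in three trans pairs; every non-trans pair is cis.
There are 4 geometric isomers: NH3 mer (3 arrangements); NH3 fac (chiral).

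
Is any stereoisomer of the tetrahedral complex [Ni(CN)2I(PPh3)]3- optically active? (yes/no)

All four vertices of a tetrahedron are equivalent and mutually adjacent, so cis/trans isomerism cannot arise.
Only one geometric arrangement is possible.

no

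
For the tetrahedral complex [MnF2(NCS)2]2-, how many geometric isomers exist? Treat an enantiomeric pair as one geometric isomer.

1

All four vertices of a tetrahedron are equivalent and mutually adjacent, so cis/trans isomerism cannot arise.
Only one geometric arrangement is possible.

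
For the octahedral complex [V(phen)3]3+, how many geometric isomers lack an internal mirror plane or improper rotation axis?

1

Each phen is bidentate and must span two cis positions.
Only one geometric arrangement is possible; it has no improper symmetry element, so it exists as a pair of enantiomers (2 stereoisomers).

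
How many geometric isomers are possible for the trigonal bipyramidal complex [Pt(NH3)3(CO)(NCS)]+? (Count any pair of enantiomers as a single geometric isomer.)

4

Working through the distinct placements yields 4 geometric isomers: CO axial, NCS axial; CO axial, NCS equatorial; CO equatorial, NCS axial; CO equatorial, NCS equatorial.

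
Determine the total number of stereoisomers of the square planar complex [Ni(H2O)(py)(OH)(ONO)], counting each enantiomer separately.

There are 3 geometric isomers: (H2O/ONO trans, OH/py trans); (H2O/py trans, OH/ONO trans); (H2O/OH trans, ONO/py trans).
Each arrangement has an internal mirror plane or centre of symmetry, so none is chiral.

3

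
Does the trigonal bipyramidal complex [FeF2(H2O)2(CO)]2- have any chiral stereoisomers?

In a trigonal bipyramid the two axial positions differ from the three equatorial ones.
Placing the ligands in turn and identifying arrangements related by rotation or reflection leaves 5 distinct geometric isomers.
One of these lacks any improper symmetry element and so occurs as an enantiomeric pair, giving 5 + 1 = 6 stereoisomers in total.

yes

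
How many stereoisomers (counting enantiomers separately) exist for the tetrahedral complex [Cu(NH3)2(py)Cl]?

All four vertices of a tetrahedron are equivalent and mutually adjacent, so cis/trans isomerism cannot arise.
Only one geometric arrangement is possible.

1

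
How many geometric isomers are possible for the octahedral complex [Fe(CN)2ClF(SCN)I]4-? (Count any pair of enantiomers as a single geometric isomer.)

Exhaustive case analysis gives 9 geometric isomers.

9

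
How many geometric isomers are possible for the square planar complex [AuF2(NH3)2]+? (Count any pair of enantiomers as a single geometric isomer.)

In a square planar complex each vertex has one trans partner and two cis neighbours.
Working through the distinct placements yields 2 geometric isomers: F cis; F trans.

2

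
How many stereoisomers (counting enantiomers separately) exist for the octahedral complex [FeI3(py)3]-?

An octahedron has six vertices in three trans pairs; every non-trans pair is cis.
Systematic placement gives 2 geometric isomers: I mer; I fac.
Each arrangement has an internal mirror plane or centre of symmetry, so none is chiral.

2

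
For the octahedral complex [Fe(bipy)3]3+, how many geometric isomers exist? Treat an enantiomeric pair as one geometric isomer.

In an octahedral complex each vertex has one trans partner and four cis neighbours.
Each bipy is bidentate and must span two cis positions.
Only one geometric arrangement is possible; it has no improper symmetry element, so it exists as a pair of enantiomers (2 stereoisomers).

1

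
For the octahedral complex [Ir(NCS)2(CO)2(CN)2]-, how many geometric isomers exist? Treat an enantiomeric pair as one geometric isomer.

In an octahedral complex each vertex has one trans partner and four cis neighbours.
There are 5 geometric isomers: NCS trans, CO trans, CN trans; NCS cis, CO cis, CN trans; NCS trans, CO cis, CN cis; NCS cis, CO cis, CN cis (chiral); NCS cis, CO trans, CN cis.

5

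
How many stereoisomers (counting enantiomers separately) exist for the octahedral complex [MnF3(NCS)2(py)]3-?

An octahedron has six vertices in three trans pairs; every non-trans pair is cis.
The distinct arrangements are (3 in all): F mer, NCS cis; F mer, NCS trans; F fac, NCS cis.
Each arrangement has an internal mirror plane or centre of symmetry, so none is chiral.

3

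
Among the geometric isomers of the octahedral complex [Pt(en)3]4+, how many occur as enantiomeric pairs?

1

An octahedron has six vertices in three trans pairs; every non-trans pair is cis.
Each en is bidentate and must span two cis positions.
Only one geometric arrangement is possible; it has no improper symmetry element, so it exists as a pair of enantiomers (2 stereoisomers).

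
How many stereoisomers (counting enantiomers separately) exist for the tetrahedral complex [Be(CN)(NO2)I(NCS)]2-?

2

In a tetrahedral complex all four positions are equivalent and every pair of ligands is adjacent — there is no cis/trans distinction.
Only one geometric arrangement is possible; it has no improper symmetry element, so it exists as a pair of enantiomers (2 stereoisomers).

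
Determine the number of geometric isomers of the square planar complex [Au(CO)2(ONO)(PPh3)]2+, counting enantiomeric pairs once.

2

There are 2 geometric isomers: CO cis; CO trans.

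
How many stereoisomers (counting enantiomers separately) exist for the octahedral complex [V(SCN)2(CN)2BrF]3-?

8

An octahedron has six vertices in three trans pairs; every non-trans pair is cis.
There are 6 geometric isomers: SCN trans, CN cis; SCN cis, CN cis (3 arrangements, 2 chiral); SCN trans, CN trans; SCN cis, CN trans.
Of these, 2 lack any improper symmetry element and so occur as enantiomeric pairs, giving 6 + 2 = 8 stereoisomers in total.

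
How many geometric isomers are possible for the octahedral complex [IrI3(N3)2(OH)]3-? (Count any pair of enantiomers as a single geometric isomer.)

An octahedron has six vertices in three trans pairs; every non-trans pair is cis.
Working through the distinct placements yields 3 geometric isomers: I mer, N3 cis; I mer, N3 trans; I fac, N3 cis.

3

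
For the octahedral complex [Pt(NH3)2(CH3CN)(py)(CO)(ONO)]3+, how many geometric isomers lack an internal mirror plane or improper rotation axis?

In an octahedral complex each vertex has one trans partner and four cis neighbours.
Exhaustive case analysis gives 9 geometric isomers.
Of these, 6 lack any improper symmetry element and so occur as enantiomeric pairs, giving 9 + 6 = 15 stereoisomers in total.

6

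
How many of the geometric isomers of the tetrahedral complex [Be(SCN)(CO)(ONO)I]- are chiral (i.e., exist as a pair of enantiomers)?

1

In a tetrahedral complex all four positions are equivalent and every pair of ligands is adjacent — there is no cis/trans distinction.
Only one geometric arrangement is possible; it has no improper symmetry element, so it exists as a pair of enantiomers (2 stereoisomers).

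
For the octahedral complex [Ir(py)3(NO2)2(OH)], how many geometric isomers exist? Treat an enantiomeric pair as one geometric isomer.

Working through the distinct placements yields 3 geometric isomers: py mer, NO2 trans; py mer, NO2 cis; py fac, NO2 cis.

3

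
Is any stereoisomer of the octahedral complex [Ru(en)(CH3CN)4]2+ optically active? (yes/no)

no

An octahedron has six vertices in three trans pairs; every non-trans pair is cis.
Each en is bidentate and must span two cis positions.
Only one geometric arrangement is possible.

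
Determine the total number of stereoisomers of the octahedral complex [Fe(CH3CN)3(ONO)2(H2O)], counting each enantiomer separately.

The six octahedral sites form three mutually perpendicular trans pairs.
There are 3 geometric isomers: CH3CN mer, ONO trans; CH3CN mer, ONO cis; CH3CN fac, ONO cis.
Each arrangement has an internal mirror plane or centre of symmetry, so none is chiral.

3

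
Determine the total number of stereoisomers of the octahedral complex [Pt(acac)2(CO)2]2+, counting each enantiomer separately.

In an octahedral complex each vertex has one trans partner and four cis neighbours.
Each acac is bidentate and must span two cis positions.
The distinct arrangements are (2 in all): CO trans; CO cis (chiral).
One of these lacks any improper symmetry element and so occurs as an enantiomeric pair, giving 2 + 1 = 3 stereoisomers in total.

3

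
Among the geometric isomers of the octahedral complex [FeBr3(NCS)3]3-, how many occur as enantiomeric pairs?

In an octahedral complex each vertex has one trans partner and four cis neighbours.
Working through the distinct placements yields 2 geometric isomers: Br mer; Br fac.
Each arrangement has an internal mirror plane or centre of symmetry, so none is chiral.

0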